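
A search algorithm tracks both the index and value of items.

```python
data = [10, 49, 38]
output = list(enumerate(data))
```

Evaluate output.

Step 1: enumerate pairs each element with its index:
  (0, 10)
  (1, 49)
  (2, 38)
Therefore output = [(0, 10), (1, 49), (2, 38)].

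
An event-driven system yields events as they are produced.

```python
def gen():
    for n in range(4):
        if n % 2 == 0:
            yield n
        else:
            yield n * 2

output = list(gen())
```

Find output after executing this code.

Step 1: For each n in range(4), yield n if even, else n*2:
  n=0 (even): yield 0
  n=1 (odd): yield 1*2 = 2
  n=2 (even): yield 2
  n=3 (odd): yield 3*2 = 6
Therefore output = [0, 2, 2, 6].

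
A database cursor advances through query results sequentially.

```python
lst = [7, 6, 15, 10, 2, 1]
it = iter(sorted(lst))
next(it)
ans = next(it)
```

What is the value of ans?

Step 1: sorted([7, 6, 15, 10, 2, 1]) = [1, 2, 6, 7, 10, 15].
Step 2: Create iterator and skip 1 elements.
Step 3: next() returns 2.
Therefore ans = 2.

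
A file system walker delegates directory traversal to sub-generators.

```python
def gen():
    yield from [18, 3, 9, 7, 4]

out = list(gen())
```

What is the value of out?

Step 1: yield from delegates to the iterable, yielding each element.
Step 2: Collected values: [18, 3, 9, 7, 4].
Therefore out = [18, 3, 9, 7, 4].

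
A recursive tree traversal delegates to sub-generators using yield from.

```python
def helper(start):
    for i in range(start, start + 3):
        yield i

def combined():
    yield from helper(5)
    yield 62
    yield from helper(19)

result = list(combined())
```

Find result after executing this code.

Step 1: combined() delegates to helper(5):
  yield 5
  yield 6
  yield 7
Step 2: yield 62
Step 3: Delegates to helper(19):
  yield 19
  yield 20
  yield 21
Therefore result = [5, 6, 7, 62, 19, 20, 21].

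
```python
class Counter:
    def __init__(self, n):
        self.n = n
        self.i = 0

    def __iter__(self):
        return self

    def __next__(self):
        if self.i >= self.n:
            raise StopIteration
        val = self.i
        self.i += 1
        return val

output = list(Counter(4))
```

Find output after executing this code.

Step 1: Counter(4) creates an iterator counting 0 to 3.
Step 2: list() consumes all values: [0, 1, 2, 3].
Therefore output = [0, 1, 2, 3].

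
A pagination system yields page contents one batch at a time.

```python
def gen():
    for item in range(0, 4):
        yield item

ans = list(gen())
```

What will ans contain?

Step 1: The generator yields each value from range(0, 4).
Step 2: list() consumes all yields: [0, 1, 2, 3].
Therefore ans = [0, 1, 2, 3].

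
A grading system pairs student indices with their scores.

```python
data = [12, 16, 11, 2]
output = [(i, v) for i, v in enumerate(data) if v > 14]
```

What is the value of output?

Step 1: Filter enumerate([12, 16, 11, 2]) keeping v > 14:
  (0, 12): 12 <= 14, excluded
  (1, 16): 16 > 14, included
  (2, 11): 11 <= 14, excluded
  (3, 2): 2 <= 14, excluded
Therefore output = [(1, 16)].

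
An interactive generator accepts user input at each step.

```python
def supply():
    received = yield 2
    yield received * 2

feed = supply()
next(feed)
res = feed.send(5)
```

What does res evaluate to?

Step 1: next(feed) advances to first yield, producing 2.
Step 2: send(5) resumes, received = 5.
Step 3: yield received * 2 = 5 * 2 = 10.
Therefore res = 10.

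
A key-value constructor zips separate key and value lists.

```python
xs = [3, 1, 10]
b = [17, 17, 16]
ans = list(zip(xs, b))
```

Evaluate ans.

Step 1: zip pairs elements at same index:
  Index 0: (3, 17)
  Index 1: (1, 17)
  Index 2: (10, 16)
Therefore ans = [(3, 17), (1, 17), (10, 16)].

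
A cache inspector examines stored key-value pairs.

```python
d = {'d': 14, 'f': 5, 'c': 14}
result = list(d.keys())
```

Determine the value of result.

Step 1: d.keys() returns the dictionary keys in insertion order.
Therefore result = ['d', 'f', 'c'].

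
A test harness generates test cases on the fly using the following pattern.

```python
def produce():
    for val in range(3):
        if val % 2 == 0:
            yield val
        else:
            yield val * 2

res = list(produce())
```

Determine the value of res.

Step 1: For each val in range(3), yield val if even, else val*2:
  val=0 (even): yield 0
  val=1 (odd): yield 1*2 = 2
  val=2 (even): yield 2
Therefore res = [0, 2, 2].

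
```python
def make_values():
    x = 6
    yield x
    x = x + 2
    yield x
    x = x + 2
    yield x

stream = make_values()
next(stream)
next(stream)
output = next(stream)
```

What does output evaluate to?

Step 1: Trace through generator execution:
  Yield 1: x starts at 6, yield 6
  Yield 2: x = 6 + 2 = 8, yield 8
  Yield 3: x = 8 + 2 = 10, yield 10
Step 2: First next() gets 6, second next() gets the second value, third next() yields 10.
Therefore output = 10.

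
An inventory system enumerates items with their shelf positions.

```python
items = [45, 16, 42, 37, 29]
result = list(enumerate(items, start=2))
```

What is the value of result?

Step 1: enumerate with start=2:
  (2, 45)
  (3, 16)
  (4, 42)
  (5, 37)
  (6, 29)
Therefore result = [(2, 45), (3, 16), (4, 42), (5, 37), (6, 29)].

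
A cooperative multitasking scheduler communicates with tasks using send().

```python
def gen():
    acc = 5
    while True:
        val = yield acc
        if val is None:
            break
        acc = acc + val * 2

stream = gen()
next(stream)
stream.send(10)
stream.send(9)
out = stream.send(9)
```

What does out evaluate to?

Step 1: next() -> yield acc=5.
Step 2: send(10) -> val=10, acc = 5 + 10*2 = 25, yield 25.
Step 3: send(9) -> val=9, acc = 25 + 9*2 = 43, yield 43.
Step 4: send(9) -> val=9, acc = 43 + 9*2 = 61, yield 61.
Therefore out = 61.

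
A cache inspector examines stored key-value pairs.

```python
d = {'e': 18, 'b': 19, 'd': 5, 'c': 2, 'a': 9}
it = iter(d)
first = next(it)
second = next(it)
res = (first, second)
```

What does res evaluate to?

Step 1: iter(d) iterates over keys: ['e', 'b', 'd', 'c', 'a'].
Step 2: first = next(it) = 'e', second = next(it) = 'b'.
Therefore res = ('e', 'b').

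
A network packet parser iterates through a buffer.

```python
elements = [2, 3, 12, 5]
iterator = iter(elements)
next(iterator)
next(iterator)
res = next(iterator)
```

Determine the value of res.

Step 1: Create iterator over [2, 3, 12, 5].
Step 2: next() consumes 2.
Step 3: next() consumes 3.
Step 4: next() returns 12.
Therefore res = 12.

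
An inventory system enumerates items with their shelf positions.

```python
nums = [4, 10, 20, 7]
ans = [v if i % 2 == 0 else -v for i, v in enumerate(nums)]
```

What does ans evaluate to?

Step 1: For each (i, v), keep v if i is even, negate if odd:
  i=0 (even): keep 4
  i=1 (odd): negate to -10
  i=2 (even): keep 20
  i=3 (odd): negate to -7
Therefore ans = [4, -10, 20, -7].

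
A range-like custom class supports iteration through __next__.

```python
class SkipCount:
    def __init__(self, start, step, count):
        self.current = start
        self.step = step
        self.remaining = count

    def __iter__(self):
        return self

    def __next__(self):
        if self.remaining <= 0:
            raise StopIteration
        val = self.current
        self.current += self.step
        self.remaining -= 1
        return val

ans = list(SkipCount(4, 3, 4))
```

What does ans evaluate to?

Step 1: SkipCount starts at 4, increments by 3, for 4 steps:
  Yield 4, then current += 3
  Yield 7, then current += 3
  Yield 10, then current += 3
  Yield 13, then current += 3
Therefore ans = [4, 7, 10, 13].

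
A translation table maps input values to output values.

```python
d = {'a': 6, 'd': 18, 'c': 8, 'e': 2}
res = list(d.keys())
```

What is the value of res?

Step 1: d.keys() returns the dictionary keys in insertion order.
Therefore res = ['a', 'd', 'c', 'e'].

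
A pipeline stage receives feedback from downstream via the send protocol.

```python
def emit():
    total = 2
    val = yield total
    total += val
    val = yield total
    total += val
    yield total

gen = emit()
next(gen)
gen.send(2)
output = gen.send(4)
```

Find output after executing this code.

Step 1: next() -> yield total=2.
Step 2: send(2) -> val=2, total = 2+2 = 4, yield 4.
Step 3: send(4) -> val=4, total = 4+4 = 8, yield 8.
Therefore output = 8.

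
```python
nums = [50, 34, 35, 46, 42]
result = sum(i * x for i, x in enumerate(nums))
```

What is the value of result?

Step 1: Compute i * x for each (i, x) in enumerate([50, 34, 35, 46, 42]):
  i=0, x=50: 0*50 = 0
  i=1, x=34: 1*34 = 34
  i=2, x=35: 2*35 = 70
  i=3, x=46: 3*46 = 138
  i=4, x=42: 4*42 = 168
Step 2: sum = 0 + 34 + 70 + 138 + 168 = 410.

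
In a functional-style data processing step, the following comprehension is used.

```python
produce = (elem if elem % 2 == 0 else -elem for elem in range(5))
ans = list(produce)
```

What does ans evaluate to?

Step 1: For each elem in range(5), yield elem if even, else -elem:
  elem=0: even, yield 0
  elem=1: odd, yield -1
  elem=2: even, yield 2
  elem=3: odd, yield -3
  elem=4: even, yield 4
Therefore ans = [0, -1, 2, -3, 4].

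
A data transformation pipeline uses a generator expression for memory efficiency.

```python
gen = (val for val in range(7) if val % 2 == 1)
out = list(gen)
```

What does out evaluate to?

Step 1: Filter range(7) keeping only odd values:
  val=0: even, excluded
  val=1: odd, included
  val=2: even, excluded
  val=3: odd, included
  val=4: even, excluded
  val=5: odd, included
  val=6: even, excluded
Therefore out = [1, 3, 5].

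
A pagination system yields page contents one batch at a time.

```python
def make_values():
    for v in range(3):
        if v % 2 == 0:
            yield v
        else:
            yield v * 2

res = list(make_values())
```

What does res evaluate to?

Step 1: For each v in range(3), yield v if even, else v*2:
  v=0 (even): yield 0
  v=1 (odd): yield 1*2 = 2
  v=2 (even): yield 2
Therefore res = [0, 2, 2].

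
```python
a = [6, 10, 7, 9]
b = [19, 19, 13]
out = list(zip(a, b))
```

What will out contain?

Step 1: zip stops at shortest (len(a)=4, len(b)=3):
  Index 0: (6, 19)
  Index 1: (10, 19)
  Index 2: (7, 13)
Step 2: Last element of a (9) has no pair, dropped.
Therefore out = [(6, 19), (10, 19), (7, 13)].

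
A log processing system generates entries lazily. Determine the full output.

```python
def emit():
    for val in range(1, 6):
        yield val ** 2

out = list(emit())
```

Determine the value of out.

Step 1: For each val in range(1, 6), yield val**2:
  val=1: yield 1**2 = 1
  val=2: yield 2**2 = 4
  val=3: yield 3**2 = 9
  val=4: yield 4**2 = 16
  val=5: yield 5**2 = 25
Therefore out = [1, 4, 9, 16, 25].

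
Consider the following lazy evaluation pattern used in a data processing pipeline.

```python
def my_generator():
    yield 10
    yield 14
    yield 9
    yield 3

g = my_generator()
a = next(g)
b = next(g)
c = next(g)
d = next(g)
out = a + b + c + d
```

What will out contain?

Step 1: Create generator and consume all values:
  a = next(g) = 10
  b = next(g) = 14
  c = next(g) = 9
  d = next(g) = 3
Step 2: out = 10 + 14 + 9 + 3 = 36.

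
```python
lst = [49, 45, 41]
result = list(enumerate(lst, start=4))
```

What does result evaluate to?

Step 1: enumerate with start=4:
  (4, 49)
  (5, 45)
  (6, 41)
Therefore result = [(4, 49), (5, 45), (6, 41)].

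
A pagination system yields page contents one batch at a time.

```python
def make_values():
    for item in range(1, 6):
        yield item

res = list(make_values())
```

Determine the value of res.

Step 1: The generator yields each value from range(1, 6).
Step 2: list() consumes all yields: [1, 2, 3, 4, 5].
Therefore res = [1, 2, 3, 4, 5].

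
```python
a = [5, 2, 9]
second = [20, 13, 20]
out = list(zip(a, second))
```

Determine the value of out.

Step 1: zip pairs elements at same index:
  Index 0: (5, 20)
  Index 1: (2, 13)
  Index 2: (9, 20)
Therefore out = [(5, 20), (2, 13), (9, 20)].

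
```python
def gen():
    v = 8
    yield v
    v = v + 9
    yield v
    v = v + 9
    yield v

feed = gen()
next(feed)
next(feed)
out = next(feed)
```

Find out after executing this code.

Step 1: Trace through generator execution:
  Yield 1: v starts at 8, yield 8
  Yield 2: v = 8 + 9 = 17, yield 17
  Yield 3: v = 17 + 9 = 26, yield 26
Step 2: First next() gets 8, second next() gets the second value, third next() yields 26.
Therefore out = 26.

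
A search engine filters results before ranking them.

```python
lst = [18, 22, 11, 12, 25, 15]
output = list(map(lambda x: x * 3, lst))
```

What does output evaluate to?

Step 1: Apply lambda x: x * 3 to each element:
  18 -> 54
  22 -> 66
  11 -> 33
  12 -> 36
  25 -> 75
  15 -> 45
Therefore output = [54, 66, 33, 36, 75, 45].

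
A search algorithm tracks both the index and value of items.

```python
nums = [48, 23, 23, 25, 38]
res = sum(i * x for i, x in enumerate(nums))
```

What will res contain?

Step 1: Compute i * x for each (i, x) in enumerate([48, 23, 23, 25, 38]):
  i=0, x=48: 0*48 = 0
  i=1, x=23: 1*23 = 23
  i=2, x=23: 2*23 = 46
  i=3, x=25: 3*25 = 75
  i=4, x=38: 4*38 = 152
Step 2: sum = 0 + 23 + 46 + 75 + 152 = 296.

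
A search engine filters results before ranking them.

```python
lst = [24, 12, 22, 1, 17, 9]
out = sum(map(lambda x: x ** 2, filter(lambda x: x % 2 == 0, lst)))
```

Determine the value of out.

Step 1: Filter even numbers from [24, 12, 22, 1, 17, 9]: [24, 12, 22]
Step 2: Square each: [576, 144, 484]
Step 3: Sum = 1204.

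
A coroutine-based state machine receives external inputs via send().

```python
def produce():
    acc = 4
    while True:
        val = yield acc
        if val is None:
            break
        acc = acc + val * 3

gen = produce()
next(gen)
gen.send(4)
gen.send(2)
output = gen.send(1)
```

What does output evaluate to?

Step 1: next() -> yield acc=4.
Step 2: send(4) -> val=4, acc = 4 + 4*3 = 16, yield 16.
Step 3: send(2) -> val=2, acc = 16 + 2*3 = 22, yield 22.
Step 4: send(1) -> val=1, acc = 22 + 1*3 = 25, yield 25.
Therefore output = 25.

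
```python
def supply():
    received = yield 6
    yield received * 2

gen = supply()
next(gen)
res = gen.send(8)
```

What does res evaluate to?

Step 1: next(gen) advances to first yield, producing 6.
Step 2: send(8) resumes, received = 8.
Step 3: yield received * 2 = 8 * 2 = 16.
Therefore res = 16.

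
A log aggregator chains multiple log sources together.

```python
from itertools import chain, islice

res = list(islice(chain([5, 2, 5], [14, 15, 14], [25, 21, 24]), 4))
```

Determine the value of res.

Step 1: chain([5, 2, 5], [14, 15, 14], [25, 21, 24]) = [5, 2, 5, 14, 15, 14, 25, 21, 24].
Step 2: islice takes first 4 elements: [5, 2, 5, 14].
Therefore res = [5, 2, 5, 14].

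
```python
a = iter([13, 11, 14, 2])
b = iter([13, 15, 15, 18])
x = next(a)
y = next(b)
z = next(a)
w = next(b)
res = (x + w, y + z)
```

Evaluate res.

Step 1: a iterates [13, 11, 14, 2], b iterates [13, 15, 15, 18].
Step 2: x = next(a) = 13, y = next(b) = 13.
Step 3: z = next(a) = 11, w = next(b) = 15.
Step 4: res = (13 + 15, 13 + 11) = (28, 24).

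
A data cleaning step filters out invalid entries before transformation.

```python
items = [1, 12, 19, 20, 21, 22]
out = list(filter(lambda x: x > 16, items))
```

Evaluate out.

Step 1: Filter elements > 16:
  1: removed
  12: removed
  19: kept
  20: kept
  21: kept
  22: kept
Therefore out = [19, 20, 21, 22].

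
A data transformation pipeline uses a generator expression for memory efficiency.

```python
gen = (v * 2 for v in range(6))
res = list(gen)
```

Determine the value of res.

Step 1: For each v in range(6), compute v*2:
  v=0: 0*2 = 0
  v=1: 1*2 = 2
  v=2: 2*2 = 4
  v=3: 3*2 = 6
  v=4: 4*2 = 8
  v=5: 5*2 = 10
Therefore res = [0, 2, 4, 6, 8, 10].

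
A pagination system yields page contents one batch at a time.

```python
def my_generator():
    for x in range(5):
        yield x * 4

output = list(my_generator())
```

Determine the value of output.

Step 1: For each x in range(5), yield x * 4:
  x=0: yield 0 * 4 = 0
  x=1: yield 1 * 4 = 4
  x=2: yield 2 * 4 = 8
  x=3: yield 3 * 4 = 12
  x=4: yield 4 * 4 = 16
Therefore output = [0, 4, 8, 12, 16].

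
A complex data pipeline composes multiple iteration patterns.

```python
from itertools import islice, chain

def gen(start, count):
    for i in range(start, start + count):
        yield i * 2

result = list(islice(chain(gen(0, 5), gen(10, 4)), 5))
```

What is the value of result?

Step 1: gen(0, 5) yields [0, 2, 4, 6, 8].
Step 2: gen(10, 4) yields [20, 22, 24, 26].
Step 3: chain concatenates: [0, 2, 4, 6, 8, 20, 22, 24, 26].
Step 4: islice takes first 5: [0, 2, 4, 6, 8].
Therefore result = [0, 2, 4, 6, 8].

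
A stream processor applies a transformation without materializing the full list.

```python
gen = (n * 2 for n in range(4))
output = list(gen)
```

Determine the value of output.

Step 1: For each n in range(4), compute n*2:
  n=0: 0*2 = 0
  n=1: 1*2 = 2
  n=2: 2*2 = 4
  n=3: 3*2 = 6
Therefore output = [0, 2, 4, 6].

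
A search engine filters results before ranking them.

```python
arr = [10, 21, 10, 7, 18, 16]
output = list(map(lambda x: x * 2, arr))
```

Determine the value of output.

Step 1: Apply lambda x: x * 2 to each element:
  10 -> 20
  21 -> 42
  10 -> 20
  7 -> 14
  18 -> 36
  16 -> 32
Therefore output = [20, 42, 20, 14, 36, 32].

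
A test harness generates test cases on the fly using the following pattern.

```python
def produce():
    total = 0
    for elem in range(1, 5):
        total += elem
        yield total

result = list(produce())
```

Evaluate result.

Step 1: Generator accumulates running sum:
  elem=1: total = 1, yield 1
  elem=2: total = 3, yield 3
  elem=3: total = 6, yield 6
  elem=4: total = 10, yield 10
Therefore result = [1, 3, 6, 10].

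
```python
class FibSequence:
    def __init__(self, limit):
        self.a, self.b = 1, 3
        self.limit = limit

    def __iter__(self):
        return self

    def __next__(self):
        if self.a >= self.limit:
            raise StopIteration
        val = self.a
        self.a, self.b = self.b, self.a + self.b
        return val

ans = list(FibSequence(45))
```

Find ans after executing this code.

Step 1: Fibonacci-like sequence (a=1, b=3) until >= 45:
  Yield 1, then a,b = 3,4
  Yield 3, then a,b = 4,7
  Yield 4, then a,b = 7,11
  Yield 7, then a,b = 11,18
  Yield 11, then a,b = 18,29
  Yield 18, then a,b = 29,47
  Yield 29, then a,b = 47,76
Step 2: 47 >= 45, stop.
Therefore ans = [1, 3, 4, 7, 11, 18, 29].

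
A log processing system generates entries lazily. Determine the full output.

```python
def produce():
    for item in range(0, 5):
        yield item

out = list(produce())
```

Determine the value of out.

Step 1: The generator yields each value from range(0, 5).
Step 2: list() consumes all yields: [0, 1, 2, 3, 4].
Therefore out = [0, 1, 2, 3, 4].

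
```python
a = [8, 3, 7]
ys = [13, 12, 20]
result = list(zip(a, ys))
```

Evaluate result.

Step 1: zip pairs elements at same index:
  Index 0: (8, 13)
  Index 1: (3, 12)
  Index 2: (7, 20)
Therefore result = [(8, 13), (3, 12), (7, 20)].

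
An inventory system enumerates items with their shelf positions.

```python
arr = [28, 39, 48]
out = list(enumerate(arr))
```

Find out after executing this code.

Step 1: enumerate pairs each element with its index:
  (0, 28)
  (1, 39)
  (2, 48)
Therefore out = [(0, 28), (1, 39), (2, 48)].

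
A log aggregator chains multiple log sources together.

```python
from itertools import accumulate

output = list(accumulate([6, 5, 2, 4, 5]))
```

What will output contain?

Step 1: accumulate computes running sums:
  + 6 = 6
  + 5 = 11
  + 2 = 13
  + 4 = 17
  + 5 = 22
Therefore output = [6, 11, 13, 17, 22].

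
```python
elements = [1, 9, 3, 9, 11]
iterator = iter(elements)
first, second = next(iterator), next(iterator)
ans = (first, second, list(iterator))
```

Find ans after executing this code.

Step 1: Create iterator over [1, 9, 3, 9, 11].
Step 2: first = 1, second = 9.
Step 3: Remaining elements: [3, 9, 11].
Therefore ans = (1, 9, [3, 9, 11]).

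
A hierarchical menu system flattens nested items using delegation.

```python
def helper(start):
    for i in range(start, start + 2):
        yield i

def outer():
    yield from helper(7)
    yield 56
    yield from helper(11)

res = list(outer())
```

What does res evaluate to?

Step 1: outer() delegates to helper(7):
  yield 7
  yield 8
Step 2: yield 56
Step 3: Delegates to helper(11):
  yield 11
  yield 12
Therefore res = [7, 8, 56, 11, 12].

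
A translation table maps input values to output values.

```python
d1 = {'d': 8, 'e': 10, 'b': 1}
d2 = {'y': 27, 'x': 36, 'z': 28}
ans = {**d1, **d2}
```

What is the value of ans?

Step 1: Merge d1 and d2 (d2 values override on key conflicts).
Step 2: d1 has keys ['d', 'e', 'b'], d2 has keys ['y', 'x', 'z'].
Therefore ans = {'d': 8, 'e': 10, 'b': 1, 'y': 27, 'x': 36, 'z': 28}.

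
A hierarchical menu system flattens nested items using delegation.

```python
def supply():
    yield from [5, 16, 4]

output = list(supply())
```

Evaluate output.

Step 1: yield from delegates to the iterable, yielding each element.
Step 2: Collected values: [5, 16, 4].
Therefore output = [5, 16, 4].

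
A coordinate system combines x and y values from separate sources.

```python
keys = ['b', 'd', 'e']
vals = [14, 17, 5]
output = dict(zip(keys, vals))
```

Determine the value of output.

Step 1: zip pairs keys with values:
  'b' -> 14
  'd' -> 17
  'e' -> 5
Therefore output = {'b': 14, 'd': 17, 'e': 5}.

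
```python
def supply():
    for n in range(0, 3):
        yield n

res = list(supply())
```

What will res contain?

Step 1: The generator yields each value from range(0, 3).
Step 2: list() consumes all yields: [0, 1, 2].
Therefore res = [0, 1, 2].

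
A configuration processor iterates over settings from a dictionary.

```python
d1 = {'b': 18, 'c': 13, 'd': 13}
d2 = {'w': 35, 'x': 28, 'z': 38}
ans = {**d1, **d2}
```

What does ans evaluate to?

Step 1: Merge d1 and d2 (d2 values override on key conflicts).
Step 2: d1 has keys ['b', 'c', 'd'], d2 has keys ['w', 'x', 'z'].
Therefore ans = {'b': 18, 'c': 13, 'd': 13, 'w': 35, 'x': 28, 'z': 38}.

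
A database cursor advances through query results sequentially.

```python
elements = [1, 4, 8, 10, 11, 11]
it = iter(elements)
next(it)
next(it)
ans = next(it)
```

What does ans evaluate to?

Step 1: Create iterator over [1, 4, 8, 10, 11, 11].
Step 2: next() consumes 1.
Step 3: next() consumes 4.
Step 4: next() returns 8.
Therefore ans = 8.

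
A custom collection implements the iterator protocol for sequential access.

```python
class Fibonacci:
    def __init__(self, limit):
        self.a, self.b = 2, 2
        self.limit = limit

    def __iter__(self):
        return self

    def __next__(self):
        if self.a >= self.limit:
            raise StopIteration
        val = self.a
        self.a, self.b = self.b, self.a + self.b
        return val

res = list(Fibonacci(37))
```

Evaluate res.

Step 1: Fibonacci-like sequence (a=2, b=2) until >= 37:
  Yield 2, then a,b = 2,4
  Yield 2, then a,b = 4,6
  Yield 4, then a,b = 6,10
  Yield 6, then a,b = 10,16
  Yield 10, then a,b = 16,26
  Yield 16, then a,b = 26,42
  Yield 26, then a,b = 42,68
Step 2: 42 >= 37, stop.
Therefore res = [2, 2, 4, 6, 10, 16, 26].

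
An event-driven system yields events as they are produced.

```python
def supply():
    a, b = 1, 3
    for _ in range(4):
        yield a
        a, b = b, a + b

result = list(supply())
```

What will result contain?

Step 1: Fibonacci-like sequence starting with a=1, b=3:
  Iteration 1: yield a=1, then a,b = 3,4
  Iteration 2: yield a=3, then a,b = 4,7
  Iteration 3: yield a=4, then a,b = 7,11
  Iteration 4: yield a=7, then a,b = 11,18
Therefore result = [1, 3, 4, 7].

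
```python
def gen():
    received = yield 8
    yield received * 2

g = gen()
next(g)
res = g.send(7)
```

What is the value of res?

Step 1: next(g) advances to first yield, producing 8.
Step 2: send(7) resumes, received = 7.
Step 3: yield received * 2 = 7 * 2 = 14.
Therefore res = 14.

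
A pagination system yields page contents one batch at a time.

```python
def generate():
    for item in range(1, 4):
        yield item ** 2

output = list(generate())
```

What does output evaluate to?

Step 1: For each item in range(1, 4), yield item**2:
  item=1: yield 1**2 = 1
  item=2: yield 2**2 = 4
  item=3: yield 3**2 = 9
Therefore output = [1, 4, 9].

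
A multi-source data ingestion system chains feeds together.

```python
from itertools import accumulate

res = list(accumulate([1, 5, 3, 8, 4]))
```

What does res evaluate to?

Step 1: accumulate computes running sums:
  + 1 = 1
  + 5 = 6
  + 3 = 9
  + 8 = 17
  + 4 = 21
Therefore res = [1, 6, 9, 17, 21].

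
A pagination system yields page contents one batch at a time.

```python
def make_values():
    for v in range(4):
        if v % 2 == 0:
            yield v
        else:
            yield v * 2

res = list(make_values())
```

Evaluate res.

Step 1: For each v in range(4), yield v if even, else v*2:
  v=0 (even): yield 0
  v=1 (odd): yield 1*2 = 2
  v=2 (even): yield 2
  v=3 (odd): yield 3*2 = 6
Therefore res = [0, 2, 2, 6].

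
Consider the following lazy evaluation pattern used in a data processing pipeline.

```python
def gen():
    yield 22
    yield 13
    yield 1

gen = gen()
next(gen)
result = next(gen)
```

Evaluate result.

Step 1: gen() creates a generator.
Step 2: next(gen) yields 22 (consumed and discarded).
Step 3: next(gen) yields 13, assigned to result.
Therefore result = 13.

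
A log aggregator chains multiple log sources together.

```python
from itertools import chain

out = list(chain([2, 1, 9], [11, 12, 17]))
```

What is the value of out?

Step 1: chain() concatenates iterables: [2, 1, 9] + [11, 12, 17].
Therefore out = [2, 1, 9, 11, 12, 17].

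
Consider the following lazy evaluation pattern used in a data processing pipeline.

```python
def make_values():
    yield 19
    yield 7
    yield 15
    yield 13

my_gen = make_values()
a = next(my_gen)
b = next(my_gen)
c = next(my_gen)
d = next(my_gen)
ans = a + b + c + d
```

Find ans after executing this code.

Step 1: Create generator and consume all values:
  a = next(my_gen) = 19
  b = next(my_gen) = 7
  c = next(my_gen) = 15
  d = next(my_gen) = 13
Step 2: ans = 19 + 7 + 15 + 13 = 54.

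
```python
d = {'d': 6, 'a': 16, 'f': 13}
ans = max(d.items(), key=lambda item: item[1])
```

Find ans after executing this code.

Step 1: Find item with maximum value:
  ('d', 6)
  ('a', 16)
  ('f', 13)
Step 2: Maximum value is 16 at key 'a'.
Therefore ans = ('a', 16).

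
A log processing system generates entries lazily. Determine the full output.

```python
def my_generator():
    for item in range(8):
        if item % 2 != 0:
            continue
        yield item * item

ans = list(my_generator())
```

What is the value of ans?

Step 1: Only yield item**2 when item is divisible by 2:
  item=0: 0 % 2 == 0, yield 0**2 = 0
  item=2: 2 % 2 == 0, yield 2**2 = 4
  item=4: 4 % 2 == 0, yield 4**2 = 16
  item=6: 6 % 2 == 0, yield 6**2 = 36
Therefore ans = [0, 4, 16, 36].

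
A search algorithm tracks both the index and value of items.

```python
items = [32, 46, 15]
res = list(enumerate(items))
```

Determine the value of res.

Step 1: enumerate pairs each element with its index:
  (0, 32)
  (1, 46)
  (2, 15)
Therefore res = [(0, 32), (1, 46), (2, 15)].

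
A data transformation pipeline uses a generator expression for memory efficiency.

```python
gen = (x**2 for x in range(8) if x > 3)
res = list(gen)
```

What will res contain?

Step 1: For range(8), keep x > 3, then square:
  x=0: 0 <= 3, excluded
  x=1: 1 <= 3, excluded
  x=2: 2 <= 3, excluded
  x=3: 3 <= 3, excluded
  x=4: 4 > 3, yield 4**2 = 16
  x=5: 5 > 3, yield 5**2 = 25
  x=6: 6 > 3, yield 6**2 = 36
  x=7: 7 > 3, yield 7**2 = 49
Therefore res = [16, 25, 36, 49].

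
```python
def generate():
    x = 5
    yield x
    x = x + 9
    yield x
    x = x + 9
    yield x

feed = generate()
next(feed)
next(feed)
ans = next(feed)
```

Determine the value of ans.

Step 1: Trace through generator execution:
  Yield 1: x starts at 5, yield 5
  Yield 2: x = 5 + 9 = 14, yield 14
  Yield 3: x = 14 + 9 = 23, yield 23
Step 2: First next() gets 5, second next() gets the second value, third next() yields 23.
Therefore ans = 23.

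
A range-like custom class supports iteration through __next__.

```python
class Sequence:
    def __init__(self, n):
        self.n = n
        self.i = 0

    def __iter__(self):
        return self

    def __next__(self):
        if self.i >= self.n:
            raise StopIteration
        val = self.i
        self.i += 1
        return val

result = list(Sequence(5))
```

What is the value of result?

Step 1: Sequence(5) creates an iterator counting 0 to 4.
Step 2: list() consumes all values: [0, 1, 2, 3, 4].
Therefore result = [0, 1, 2, 3, 4].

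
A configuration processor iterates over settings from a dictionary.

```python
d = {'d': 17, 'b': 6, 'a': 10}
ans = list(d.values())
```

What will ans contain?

Step 1: d.values() returns the dictionary values in insertion order.
Therefore ans = [17, 6, 10].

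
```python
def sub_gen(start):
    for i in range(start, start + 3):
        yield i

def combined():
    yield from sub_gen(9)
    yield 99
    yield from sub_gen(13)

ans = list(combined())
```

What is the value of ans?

Step 1: combined() delegates to sub_gen(9):
  yield 9
  yield 10
  yield 11
Step 2: yield 99
Step 3: Delegates to sub_gen(13):
  yield 13
  yield 14
  yield 15
Therefore ans = [9, 10, 11, 99, 13, 14, 15].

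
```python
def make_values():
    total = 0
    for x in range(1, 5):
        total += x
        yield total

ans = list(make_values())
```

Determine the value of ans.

Step 1: Generator accumulates running sum:
  x=1: total = 1, yield 1
  x=2: total = 3, yield 3
  x=3: total = 6, yield 6
  x=4: total = 10, yield 10
Therefore ans = [1, 3, 6, 10].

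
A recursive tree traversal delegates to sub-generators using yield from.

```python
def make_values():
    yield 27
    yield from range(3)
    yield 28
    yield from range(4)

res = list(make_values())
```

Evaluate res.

Step 1: Trace yields in order:
  yield 27
  yield 0
  yield 1
  yield 2
  yield 28
  yield 0
  yield 1
  yield 2
  yield 3
Therefore res = [27, 0, 1, 2, 28, 0, 1, 2, 3].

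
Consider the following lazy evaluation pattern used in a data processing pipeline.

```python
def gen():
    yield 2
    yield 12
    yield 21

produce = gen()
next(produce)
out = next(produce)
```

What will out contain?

Step 1: gen() creates a generator.
Step 2: next(produce) yields 2 (consumed and discarded).
Step 3: next(produce) yields 12, assigned to out.
Therefore out = 12.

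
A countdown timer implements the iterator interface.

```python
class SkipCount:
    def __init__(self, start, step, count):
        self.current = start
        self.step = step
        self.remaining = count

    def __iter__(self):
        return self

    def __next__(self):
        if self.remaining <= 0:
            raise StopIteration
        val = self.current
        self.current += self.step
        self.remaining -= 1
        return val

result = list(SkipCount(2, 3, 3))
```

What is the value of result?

Step 1: SkipCount starts at 2, increments by 3, for 3 steps:
  Yield 2, then current += 3
  Yield 5, then current += 3
  Yield 8, then current += 3
Therefore result = [2, 5, 8].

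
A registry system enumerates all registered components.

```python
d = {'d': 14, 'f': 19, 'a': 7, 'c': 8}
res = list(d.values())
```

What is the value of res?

Step 1: d.values() returns the dictionary values in insertion order.
Therefore res = [14, 19, 7, 8].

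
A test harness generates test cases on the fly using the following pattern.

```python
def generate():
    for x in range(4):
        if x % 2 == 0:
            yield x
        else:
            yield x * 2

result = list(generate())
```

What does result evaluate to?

Step 1: For each x in range(4), yield x if even, else x*2:
  x=0 (even): yield 0
  x=1 (odd): yield 1*2 = 2
  x=2 (even): yield 2
  x=3 (odd): yield 3*2 = 6
Therefore result = [0, 2, 2, 6].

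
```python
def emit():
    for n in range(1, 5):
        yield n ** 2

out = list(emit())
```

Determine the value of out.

Step 1: For each n in range(1, 5), yield n**2:
  n=1: yield 1**2 = 1
  n=2: yield 2**2 = 4
  n=3: yield 3**2 = 9
  n=4: yield 4**2 = 16
Therefore out = [1, 4, 9, 16].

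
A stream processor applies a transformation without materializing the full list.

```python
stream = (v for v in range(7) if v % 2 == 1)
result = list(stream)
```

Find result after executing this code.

Step 1: Filter range(7) keeping only odd values:
  v=0: even, excluded
  v=1: odd, included
  v=2: even, excluded
  v=3: odd, included
  v=4: even, excluded
  v=5: odd, included
  v=6: even, excluded
Therefore result = [1, 3, 5].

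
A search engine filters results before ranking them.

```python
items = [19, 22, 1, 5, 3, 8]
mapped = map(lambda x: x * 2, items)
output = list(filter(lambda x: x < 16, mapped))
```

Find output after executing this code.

Step 1: Map x * 2:
  19 -> 38
  22 -> 44
  1 -> 2
  5 -> 10
  3 -> 6
  8 -> 16
Step 2: Filter for < 16:
  38: removed
  44: removed
  2: kept
  10: kept
  6: kept
  16: removed
Therefore output = [2, 10, 6].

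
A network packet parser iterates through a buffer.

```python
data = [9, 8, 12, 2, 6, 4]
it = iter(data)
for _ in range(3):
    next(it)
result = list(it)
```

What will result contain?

Step 1: Create iterator over [9, 8, 12, 2, 6, 4].
Step 2: Advance 3 positions (consuming [9, 8, 12]).
Step 3: list() collects remaining elements: [2, 6, 4].
Therefore result = [2, 6, 4].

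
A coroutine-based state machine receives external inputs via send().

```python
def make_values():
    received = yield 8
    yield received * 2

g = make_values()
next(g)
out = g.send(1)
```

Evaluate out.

Step 1: next(g) advances to first yield, producing 8.
Step 2: send(1) resumes, received = 1.
Step 3: yield received * 2 = 1 * 2 = 2.
Therefore out = 2.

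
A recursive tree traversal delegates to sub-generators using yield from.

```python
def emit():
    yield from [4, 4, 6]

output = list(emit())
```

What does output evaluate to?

Step 1: yield from delegates to the iterable, yielding each element.
Step 2: Collected values: [4, 4, 6].
Therefore output = [4, 4, 6].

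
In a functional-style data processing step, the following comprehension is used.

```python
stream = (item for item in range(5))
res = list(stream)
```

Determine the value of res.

Step 1: Generator expression iterates range(5): [0, 1, 2, 3, 4].
Step 2: list() collects all values.
Therefore res = [0, 1, 2, 3, 4].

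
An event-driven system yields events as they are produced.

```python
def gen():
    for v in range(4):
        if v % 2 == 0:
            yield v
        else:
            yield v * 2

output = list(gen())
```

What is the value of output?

Step 1: For each v in range(4), yield v if even, else v*2:
  v=0 (even): yield 0
  v=1 (odd): yield 1*2 = 2
  v=2 (even): yield 2
  v=3 (odd): yield 3*2 = 6
Therefore output = [0, 2, 2, 6].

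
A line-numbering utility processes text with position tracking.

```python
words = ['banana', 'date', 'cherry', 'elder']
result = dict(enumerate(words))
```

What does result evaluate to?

Step 1: enumerate pairs indices with words:
  0 -> 'banana'
  1 -> 'date'
  2 -> 'cherry'
  3 -> 'elder'
Therefore result = {0: 'banana', 1: 'date', 2: 'cherry', 3: 'elder'}.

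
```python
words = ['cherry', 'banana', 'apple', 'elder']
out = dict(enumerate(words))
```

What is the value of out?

Step 1: enumerate pairs indices with words:
  0 -> 'cherry'
  1 -> 'banana'
  2 -> 'apple'
  3 -> 'elder'
Therefore out = {0: 'cherry', 1: 'banana', 2: 'apple', 3: 'elder'}.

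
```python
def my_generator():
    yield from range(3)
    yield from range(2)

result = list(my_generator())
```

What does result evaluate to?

Step 1: Trace yields in order:
  yield 0
  yield 1
  yield 2
  yield 0
  yield 1
Therefore result = [0, 1, 2, 0, 1].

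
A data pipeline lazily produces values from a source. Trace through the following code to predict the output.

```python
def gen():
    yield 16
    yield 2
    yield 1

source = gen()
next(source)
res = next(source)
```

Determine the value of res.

Step 1: gen() creates a generator.
Step 2: next(source) yields 16 (consumed and discarded).
Step 3: next(source) yields 2, assigned to res.
Therefore res = 2.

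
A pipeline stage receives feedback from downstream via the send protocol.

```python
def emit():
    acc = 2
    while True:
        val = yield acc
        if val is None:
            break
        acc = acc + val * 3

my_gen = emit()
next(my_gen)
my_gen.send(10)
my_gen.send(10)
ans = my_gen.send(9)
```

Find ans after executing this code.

Step 1: next() -> yield acc=2.
Step 2: send(10) -> val=10, acc = 2 + 10*3 = 32, yield 32.
Step 3: send(10) -> val=10, acc = 32 + 10*3 = 62, yield 62.
Step 4: send(9) -> val=9, acc = 62 + 9*3 = 89, yield 89.
Therefore ans = 89.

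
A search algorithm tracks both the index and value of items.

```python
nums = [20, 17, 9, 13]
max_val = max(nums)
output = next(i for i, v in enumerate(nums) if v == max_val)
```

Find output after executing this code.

Step 1: max([20, 17, 9, 13]) = 20.
Step 2: Find first index where value == 20:
  Index 0: 20 == 20, found!
Therefore output = 0.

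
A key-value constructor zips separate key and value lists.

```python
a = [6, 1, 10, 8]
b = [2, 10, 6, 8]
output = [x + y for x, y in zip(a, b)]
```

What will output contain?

Step 1: Add corresponding elements:
  6 + 2 = 8
  1 + 10 = 11
  10 + 6 = 16
  8 + 8 = 16
Therefore output = [8, 11, 16, 16].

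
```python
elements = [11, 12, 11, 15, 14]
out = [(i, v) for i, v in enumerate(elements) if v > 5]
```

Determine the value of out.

Step 1: Filter enumerate([11, 12, 11, 15, 14]) keeping v > 5:
  (0, 11): 11 > 5, included
  (1, 12): 12 > 5, included
  (2, 11): 11 > 5, included
  (3, 15): 15 > 5, included
  (4, 14): 14 > 5, included
Therefore out = [(0, 11), (1, 12), (2, 11), (3, 15), (4, 14)].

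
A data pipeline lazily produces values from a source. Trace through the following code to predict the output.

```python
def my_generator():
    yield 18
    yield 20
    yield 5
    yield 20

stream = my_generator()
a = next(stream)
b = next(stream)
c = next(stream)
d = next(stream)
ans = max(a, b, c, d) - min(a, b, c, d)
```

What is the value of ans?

Step 1: Create generator and consume all values:
  a = next(stream) = 18
  b = next(stream) = 20
  c = next(stream) = 5
  d = next(stream) = 20
Step 2: max = 20, min = 5, ans = 20 - 5 = 15.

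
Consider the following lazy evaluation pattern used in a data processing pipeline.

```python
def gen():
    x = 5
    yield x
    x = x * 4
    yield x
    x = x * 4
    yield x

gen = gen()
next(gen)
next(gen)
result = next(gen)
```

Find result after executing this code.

Step 1: Trace through generator execution:
  Yield 1: x starts at 5, yield 5
  Yield 2: x = 5 * 4 = 20, yield 20
  Yield 3: x = 20 * 4 = 80, yield 80
Step 2: First next() gets 5, second next() gets the second value, third next() yields 80.
Therefore result = 80.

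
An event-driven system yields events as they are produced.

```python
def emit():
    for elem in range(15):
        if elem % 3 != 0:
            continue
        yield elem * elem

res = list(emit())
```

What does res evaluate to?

Step 1: Only yield elem**2 when elem is divisible by 3:
  elem=0: 0 % 3 == 0, yield 0**2 = 0
  elem=3: 3 % 3 == 0, yield 3**2 = 9
  elem=6: 6 % 3 == 0, yield 6**2 = 36
  elem=9: 9 % 3 == 0, yield 9**2 = 81
  elem=12: 12 % 3 == 0, yield 12**2 = 144
Therefore res = [0, 9, 36, 81, 144].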